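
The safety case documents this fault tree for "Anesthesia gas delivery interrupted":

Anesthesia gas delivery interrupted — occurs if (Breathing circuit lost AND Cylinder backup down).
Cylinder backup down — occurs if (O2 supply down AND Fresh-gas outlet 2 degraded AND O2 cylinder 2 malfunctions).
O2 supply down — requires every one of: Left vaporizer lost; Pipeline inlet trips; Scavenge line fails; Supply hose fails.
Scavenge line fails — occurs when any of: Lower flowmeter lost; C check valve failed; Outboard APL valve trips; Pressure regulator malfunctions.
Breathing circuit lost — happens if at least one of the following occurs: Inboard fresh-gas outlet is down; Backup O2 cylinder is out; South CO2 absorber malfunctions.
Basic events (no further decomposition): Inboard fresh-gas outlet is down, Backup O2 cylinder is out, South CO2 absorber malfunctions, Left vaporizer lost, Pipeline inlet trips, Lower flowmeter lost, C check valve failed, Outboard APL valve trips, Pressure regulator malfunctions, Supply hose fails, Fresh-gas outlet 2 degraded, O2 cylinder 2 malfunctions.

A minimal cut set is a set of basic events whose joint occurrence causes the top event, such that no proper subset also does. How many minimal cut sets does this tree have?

12

Breathing circuit lost [OR]: union of children's cut sets → 3 cut set(s).
Scavenge line fails [OR]: union of children's cut sets → 4 cut set(s).
O2 supply down [AND]: one cut set from each child combined → 1 × 1 × 4 × 1 = 4 cut set(s).
Cylinder backup down [AND]: one cut set from each child combined → 4 × 1 × 1 = 4 cut set(s).
Anesthesia gas delivery interrupted [AND]: one cut set from each child combined → 3 × 4 = 12 cut set(s).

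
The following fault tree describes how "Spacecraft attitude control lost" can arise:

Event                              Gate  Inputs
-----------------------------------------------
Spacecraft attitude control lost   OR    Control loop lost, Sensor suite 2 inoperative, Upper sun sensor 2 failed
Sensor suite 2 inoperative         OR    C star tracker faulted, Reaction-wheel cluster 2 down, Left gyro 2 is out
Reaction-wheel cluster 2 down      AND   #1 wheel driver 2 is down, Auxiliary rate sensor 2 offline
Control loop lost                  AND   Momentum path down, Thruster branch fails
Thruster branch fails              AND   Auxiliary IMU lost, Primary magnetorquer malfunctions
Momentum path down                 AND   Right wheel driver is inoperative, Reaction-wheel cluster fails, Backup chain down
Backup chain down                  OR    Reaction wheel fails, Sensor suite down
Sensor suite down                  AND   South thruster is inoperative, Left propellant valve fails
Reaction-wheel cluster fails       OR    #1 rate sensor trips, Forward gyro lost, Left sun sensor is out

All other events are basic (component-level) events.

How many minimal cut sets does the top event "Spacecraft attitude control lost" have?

10

Reaction-wheel cluster fails [OR]: union of children's cut sets → 3 cut set(s).
Sensor suite down [AND]: one cut set from each child combined → 1 × 1 = 1 cut set(s).
Backup chain down [OR]: union of children's cut sets → 2 cut set(s).
Momentum path down [AND]: one cut set from each child combined → 1 × 3 × 2 = 6 cut set(s).
Thruster branch fails [AND]: one cut set from each child combined → 1 × 1 = 1 cut set(s).
Control loop lost [AND]: one cut set from each child combined → 6 × 1 = 6 cut set(s).
Reaction-wheel cluster 2 down [AND]: one cut set from each child combined → 1 × 1 = 1 cut set(s).
Sensor suite 2 inoperative [OR]: union of children's cut sets → 3 cut set(s).
Spacecraft attitude control lost [OR]: union of children's cut sets → 10 cut set(s).
Minimal cut sets: {#1 rate sensor trips, Auxiliary IMU lost, Primary magnetorquer malfunctions, Reaction wheel fails, Right wheel driver is inoperative}; {#1 rate sensor trips, Auxiliary IMU lost, Left propellant valve fails, Primary magnetorquer malfunctions, Right wheel driver is inoperative, South thruster is inoperative}; {Auxiliary IMU lost, Forward gyro lost, Primary magnetorquer malfunctions, Reaction wheel fails, Right wheel driver is inoperative}; {Auxiliary IMU lost, Forward gyro lost, Left propellant valve fails, Primary magnetorquer malfunctions, Right wheel driver is inoperative, South thruster is inoperative}; {Auxiliary IMU lost, Left sun sensor is out, Primary magnetorquer malfunctions, Reaction wheel fails, Right wheel driver is inoperative}; {Auxiliary IMU lost, Left propellant valve fails, Left sun sensor is out, Primary magnetorquer malfunctions, Right wheel driver is inoperative, South thruster is inoperative}; {C star tracker faulted}; {#1 wheel driver 2 is down, Auxiliary rate sensor 2 offline}; {Left gyro 2 is out}; {Upper sun sensor 2 failed}.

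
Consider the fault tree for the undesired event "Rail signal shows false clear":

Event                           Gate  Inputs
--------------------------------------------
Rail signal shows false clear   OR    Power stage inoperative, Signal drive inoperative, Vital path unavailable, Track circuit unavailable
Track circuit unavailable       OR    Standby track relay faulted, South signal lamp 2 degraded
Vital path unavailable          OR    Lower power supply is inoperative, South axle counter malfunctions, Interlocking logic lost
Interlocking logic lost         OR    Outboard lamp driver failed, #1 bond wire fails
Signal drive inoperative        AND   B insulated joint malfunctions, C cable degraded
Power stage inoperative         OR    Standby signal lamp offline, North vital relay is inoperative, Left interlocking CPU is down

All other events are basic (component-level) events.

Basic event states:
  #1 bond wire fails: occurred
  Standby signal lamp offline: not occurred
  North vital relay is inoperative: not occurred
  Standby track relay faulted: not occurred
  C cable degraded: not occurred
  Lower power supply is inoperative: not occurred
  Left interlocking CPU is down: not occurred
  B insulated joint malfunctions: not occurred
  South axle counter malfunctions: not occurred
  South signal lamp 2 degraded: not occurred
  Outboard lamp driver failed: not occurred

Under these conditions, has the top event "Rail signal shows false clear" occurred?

Power stage inoperative [OR]: Standby signal lamp offline=not, North vital relay is inoperative=not, Left interlocking CPU is down=not → no input occurs → does not occur.
Signal drive inoperative [AND]: B insulated joint malfunctions=not, C cable degraded=not → not all inputs occur → does not occur.
Interlocking logic lost [OR]: Outboard lamp driver failed=not, #1 bond wire fails=occurs → at least one input occurs → occurs.
Vital path unavailable [OR]: Lower power supply is inoperative=not, South axle counter malfunctions=not, Interlocking logic lost=occurs → at least one input occurs → occurs.
Track circuit unavailable [OR]: Standby track relay faulted=not, South signal lamp 2 degraded=not → no input occurs → does not occur.
Rail signal shows false clear [OR]: Power stage inoperative=not, Signal drive inoperative=not, Vital path unavailable=occurs, Track circuit unavailable=not → at least one input occurs → occurs.

Yes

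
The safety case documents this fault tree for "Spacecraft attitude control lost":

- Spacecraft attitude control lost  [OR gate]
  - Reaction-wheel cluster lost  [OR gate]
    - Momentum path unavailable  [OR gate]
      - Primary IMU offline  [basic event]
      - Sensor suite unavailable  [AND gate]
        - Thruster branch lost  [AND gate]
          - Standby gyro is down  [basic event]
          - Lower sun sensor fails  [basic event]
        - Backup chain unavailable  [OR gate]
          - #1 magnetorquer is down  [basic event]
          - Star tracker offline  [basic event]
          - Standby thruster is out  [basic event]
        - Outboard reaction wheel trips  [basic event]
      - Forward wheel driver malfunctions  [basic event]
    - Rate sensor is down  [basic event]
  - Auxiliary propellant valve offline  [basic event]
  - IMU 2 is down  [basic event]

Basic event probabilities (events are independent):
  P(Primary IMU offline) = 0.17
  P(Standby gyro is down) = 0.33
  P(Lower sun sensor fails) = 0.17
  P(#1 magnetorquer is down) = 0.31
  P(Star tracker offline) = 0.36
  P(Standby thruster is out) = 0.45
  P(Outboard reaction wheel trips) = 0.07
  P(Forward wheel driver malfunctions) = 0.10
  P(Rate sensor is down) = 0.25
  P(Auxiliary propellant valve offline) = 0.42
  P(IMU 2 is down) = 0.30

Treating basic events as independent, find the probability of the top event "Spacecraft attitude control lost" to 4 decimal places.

0.7732

P(Thruster branch lost) [AND] = 0.33 × 0.17 = 0.056100
P(Backup chain unavailable) [OR] = 1 − (1−0.31) × (1−0.36) × (1−0.45) = 0.757120
P(Sensor suite unavailable) [AND] = 0.056100 × 0.757120 × 0.07 = 0.002973
P(Momentum path unavailable) [OR] = 1 − (1−0.17) × (1−0.002973) × (1−0.10) = 0.255221
P(Reaction-wheel cluster lost) [OR] = 1 − (1−0.255221) × (1−0.25) = 0.441416
P(Spacecraft attitude control lost) [OR] = 1 − (1−0.441416) × (1−0.42) × (1−0.30) = 0.773215
Rounded to 4 decimal places: P(Spacecraft attitude control lost) ≈ 0.7732.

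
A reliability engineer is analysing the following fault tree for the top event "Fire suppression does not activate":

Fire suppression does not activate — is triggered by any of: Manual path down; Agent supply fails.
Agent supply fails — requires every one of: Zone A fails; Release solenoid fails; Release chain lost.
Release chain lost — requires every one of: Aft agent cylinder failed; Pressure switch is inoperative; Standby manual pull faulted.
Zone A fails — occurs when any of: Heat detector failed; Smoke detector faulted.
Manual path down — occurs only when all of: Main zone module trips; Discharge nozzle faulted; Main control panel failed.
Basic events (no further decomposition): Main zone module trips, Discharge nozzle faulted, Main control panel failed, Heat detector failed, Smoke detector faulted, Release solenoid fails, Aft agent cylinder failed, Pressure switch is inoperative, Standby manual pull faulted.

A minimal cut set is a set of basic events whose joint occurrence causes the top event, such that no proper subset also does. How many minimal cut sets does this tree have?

Manual path down [AND]: one cut set from each child combined → 1 × 1 × 1 = 1 cut set(s).
Zone A fails [OR]: union of children's cut sets → 2 cut set(s).
Release chain lost [AND]: one cut set from each child combined → 1 × 1 × 1 = 1 cut set(s).
Agent supply fails [AND]: one cut set from each child combined → 2 × 1 × 1 = 2 cut set(s).
Fire suppression does not activate [OR]: union of children's cut sets → 3 cut set(s).
Minimal cut sets: {Discharge nozzle faulted, Main control panel failed, Main zone module trips}; {Aft agent cylinder failed, Heat detector failed, Pressure switch is inoperative, Release solenoid fails, Standby manual pull faulted}; {Aft agent cylinder failed, Pressure switch is inoperative, Release solenoid fails, Smoke detector faulted, Standby manual pull faulted}.

3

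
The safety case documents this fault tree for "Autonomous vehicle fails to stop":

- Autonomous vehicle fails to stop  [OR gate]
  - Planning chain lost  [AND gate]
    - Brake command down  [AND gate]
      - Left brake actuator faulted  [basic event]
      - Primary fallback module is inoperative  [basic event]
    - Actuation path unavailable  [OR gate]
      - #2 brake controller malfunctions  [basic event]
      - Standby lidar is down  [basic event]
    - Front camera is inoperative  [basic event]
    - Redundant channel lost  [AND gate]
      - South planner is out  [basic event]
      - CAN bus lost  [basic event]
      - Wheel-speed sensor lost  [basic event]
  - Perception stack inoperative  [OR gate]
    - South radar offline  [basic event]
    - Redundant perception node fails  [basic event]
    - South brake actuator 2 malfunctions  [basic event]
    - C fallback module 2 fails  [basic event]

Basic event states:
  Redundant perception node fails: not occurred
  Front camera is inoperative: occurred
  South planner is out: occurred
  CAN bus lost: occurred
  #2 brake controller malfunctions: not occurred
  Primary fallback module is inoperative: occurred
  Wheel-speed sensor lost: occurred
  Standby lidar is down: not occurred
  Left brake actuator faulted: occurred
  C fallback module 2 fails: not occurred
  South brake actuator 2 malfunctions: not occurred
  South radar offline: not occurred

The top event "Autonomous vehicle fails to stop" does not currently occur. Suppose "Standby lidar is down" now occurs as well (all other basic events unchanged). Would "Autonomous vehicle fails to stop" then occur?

Yes

Counterfactual: set "Standby lidar is down" to occurred.
Brake command down [AND]: Left brake actuator faulted=occurs, Primary fallback module is inoperative=occurs → all inputs occur → occurs.
Actuation path unavailable [OR]: #2 brake controller malfunctions=not, Standby lidar is down=occurs → at least one input occurs → occurs.
Redundant channel lost [AND]: South planner is out=occurs, CAN bus lost=occurs, Wheel-speed sensor lost=occurs → all inputs occur → occurs.
Planning chain lost [AND]: Brake command down=occurs, Actuation path unavailable=occurs, Front camera is inoperative=occurs, Redundant channel lost=occurs → all inputs occur → occurs.
Perception stack inoperative [OR]: South radar offline=not, Redundant perception node fails=not, South brake actuator 2 malfunctions=not, C fallback module 2 fails=not → no input occurs → does not occur.
Autonomous vehicle fails to stop [OR]: Planning chain lost=occurs, Perception stack inoperative=not → at least one input occurs → occurs.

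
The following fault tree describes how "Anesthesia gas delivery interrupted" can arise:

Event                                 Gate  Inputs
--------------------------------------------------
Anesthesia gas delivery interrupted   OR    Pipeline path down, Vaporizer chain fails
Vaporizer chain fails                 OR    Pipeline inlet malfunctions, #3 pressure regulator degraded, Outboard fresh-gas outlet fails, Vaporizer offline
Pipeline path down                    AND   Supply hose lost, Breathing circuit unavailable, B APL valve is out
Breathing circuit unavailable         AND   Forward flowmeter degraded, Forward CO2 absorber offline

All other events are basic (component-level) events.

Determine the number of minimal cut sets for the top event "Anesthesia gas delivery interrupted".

5

Breathing circuit unavailable [AND]: one cut set from each child combined → 1 × 1 = 1 cut set(s).
Pipeline path down [AND]: one cut set from each child combined → 1 × 1 × 1 = 1 cut set(s).
Vaporizer chain fails [OR]: union of children's cut sets → 4 cut set(s).
Anesthesia gas delivery interrupted [OR]: union of children's cut sets → 5 cut set(s).
Minimal cut sets: {B APL valve is out, Forward CO2 absorber offline, Forward flowmeter degraded, Supply hose lost}; {Pipeline inlet malfunctions}; {#3 pressure regulator degraded}; {Outboard fresh-gas outlet fails}; {Vaporizer offline}.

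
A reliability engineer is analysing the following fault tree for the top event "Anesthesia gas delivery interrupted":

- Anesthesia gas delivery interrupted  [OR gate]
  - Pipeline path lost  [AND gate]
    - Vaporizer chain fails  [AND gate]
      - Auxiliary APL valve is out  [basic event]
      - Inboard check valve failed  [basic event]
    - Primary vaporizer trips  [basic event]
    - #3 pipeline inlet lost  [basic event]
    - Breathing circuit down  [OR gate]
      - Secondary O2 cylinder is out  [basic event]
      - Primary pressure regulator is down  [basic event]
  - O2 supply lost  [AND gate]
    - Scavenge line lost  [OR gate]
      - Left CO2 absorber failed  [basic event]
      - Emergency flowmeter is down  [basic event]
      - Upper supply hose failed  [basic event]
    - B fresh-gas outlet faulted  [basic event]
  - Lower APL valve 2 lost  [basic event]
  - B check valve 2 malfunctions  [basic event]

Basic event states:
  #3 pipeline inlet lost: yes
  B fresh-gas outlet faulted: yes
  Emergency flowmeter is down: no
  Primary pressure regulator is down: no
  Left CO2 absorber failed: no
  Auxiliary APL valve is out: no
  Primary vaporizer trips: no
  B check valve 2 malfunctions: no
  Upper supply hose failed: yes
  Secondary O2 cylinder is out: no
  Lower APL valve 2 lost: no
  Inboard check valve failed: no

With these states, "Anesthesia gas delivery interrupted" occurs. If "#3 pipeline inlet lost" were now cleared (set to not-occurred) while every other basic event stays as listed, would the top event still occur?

Counterfactual: set "#3 pipeline inlet lost" to not occurred.
Vaporizer chain fails [AND]: Auxiliary APL valve is out=not, Inboard check valve failed=not → not all inputs occur → does not occur.
Breathing circuit down [OR]: Secondary O2 cylinder is out=not, Primary pressure regulator is down=not → no input occurs → does not occur.
Pipeline path lost [AND]: Vaporizer chain fails=not, Primary vaporizer trips=not, #3 pipeline inlet lost=not, Breathing circuit down=not → not all inputs occur → does not occur.
Scavenge line lost [OR]: Left CO2 absorber failed=not, Emergency flowmeter is down=not, Upper supply hose failed=occurs → at least one input occurs → occurs.
O2 supply lost [AND]: Scavenge line lost=occurs, B fresh-gas outlet faulted=occurs → all inputs occur → occurs.
Anesthesia gas delivery interrupted [OR]: Pipeline path lost=not, O2 supply lost=occurs, Lower APL valve 2 lost=not, B check valve 2 malfunctions=not → at least one input occurs → occurs.

Yes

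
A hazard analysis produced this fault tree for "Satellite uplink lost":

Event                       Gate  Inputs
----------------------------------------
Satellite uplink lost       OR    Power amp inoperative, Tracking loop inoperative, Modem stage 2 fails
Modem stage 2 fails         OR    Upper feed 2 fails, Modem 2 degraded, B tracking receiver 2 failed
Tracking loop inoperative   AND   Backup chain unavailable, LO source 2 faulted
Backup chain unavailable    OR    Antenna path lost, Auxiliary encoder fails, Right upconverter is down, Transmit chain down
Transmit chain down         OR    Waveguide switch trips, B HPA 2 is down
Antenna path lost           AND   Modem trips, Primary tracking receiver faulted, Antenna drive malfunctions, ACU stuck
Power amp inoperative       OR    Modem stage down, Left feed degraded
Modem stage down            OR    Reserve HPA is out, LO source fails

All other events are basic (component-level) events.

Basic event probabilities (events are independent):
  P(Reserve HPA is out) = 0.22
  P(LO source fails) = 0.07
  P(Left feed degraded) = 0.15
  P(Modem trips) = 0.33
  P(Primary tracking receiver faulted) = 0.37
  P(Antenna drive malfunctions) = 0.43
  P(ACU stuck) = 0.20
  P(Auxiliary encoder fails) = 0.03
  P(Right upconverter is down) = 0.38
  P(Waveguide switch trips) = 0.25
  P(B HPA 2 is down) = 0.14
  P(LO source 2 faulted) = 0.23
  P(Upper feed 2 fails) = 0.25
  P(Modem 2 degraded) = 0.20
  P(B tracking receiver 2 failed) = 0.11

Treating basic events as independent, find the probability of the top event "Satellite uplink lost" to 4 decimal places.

0.7174

P(Modem stage down) [OR] = 1 − (1−0.22) × (1−0.07) = 0.274600
P(Power amp inoperative) [OR] = 1 − (1−0.274600) × (1−0.15) = 0.383410
P(Antenna path lost) [AND] = 0.33 × 0.37 × 0.43 × 0.20 = 0.010501
P(Transmit chain down) [OR] = 1 − (1−0.25) × (1−0.14) = 0.355000
P(Backup chain unavailable) [OR] = 1 − (1−0.010501) × (1−0.03) × (1−0.38) × (1−0.355000) = 0.616170
P(Tracking loop inoperative) [AND] = 0.616170 × 0.23 = 0.141719
P(Modem stage 2 fails) [OR] = 1 − (1−0.25) × (1−0.20) × (1−0.11) = 0.466000
P(Satellite uplink lost) [OR] = 1 − (1−0.383410) × (1−0.141719) × (1−0.466000) = 0.717403
Rounded to 4 decimal places: P(Satellite uplink lost) ≈ 0.7174.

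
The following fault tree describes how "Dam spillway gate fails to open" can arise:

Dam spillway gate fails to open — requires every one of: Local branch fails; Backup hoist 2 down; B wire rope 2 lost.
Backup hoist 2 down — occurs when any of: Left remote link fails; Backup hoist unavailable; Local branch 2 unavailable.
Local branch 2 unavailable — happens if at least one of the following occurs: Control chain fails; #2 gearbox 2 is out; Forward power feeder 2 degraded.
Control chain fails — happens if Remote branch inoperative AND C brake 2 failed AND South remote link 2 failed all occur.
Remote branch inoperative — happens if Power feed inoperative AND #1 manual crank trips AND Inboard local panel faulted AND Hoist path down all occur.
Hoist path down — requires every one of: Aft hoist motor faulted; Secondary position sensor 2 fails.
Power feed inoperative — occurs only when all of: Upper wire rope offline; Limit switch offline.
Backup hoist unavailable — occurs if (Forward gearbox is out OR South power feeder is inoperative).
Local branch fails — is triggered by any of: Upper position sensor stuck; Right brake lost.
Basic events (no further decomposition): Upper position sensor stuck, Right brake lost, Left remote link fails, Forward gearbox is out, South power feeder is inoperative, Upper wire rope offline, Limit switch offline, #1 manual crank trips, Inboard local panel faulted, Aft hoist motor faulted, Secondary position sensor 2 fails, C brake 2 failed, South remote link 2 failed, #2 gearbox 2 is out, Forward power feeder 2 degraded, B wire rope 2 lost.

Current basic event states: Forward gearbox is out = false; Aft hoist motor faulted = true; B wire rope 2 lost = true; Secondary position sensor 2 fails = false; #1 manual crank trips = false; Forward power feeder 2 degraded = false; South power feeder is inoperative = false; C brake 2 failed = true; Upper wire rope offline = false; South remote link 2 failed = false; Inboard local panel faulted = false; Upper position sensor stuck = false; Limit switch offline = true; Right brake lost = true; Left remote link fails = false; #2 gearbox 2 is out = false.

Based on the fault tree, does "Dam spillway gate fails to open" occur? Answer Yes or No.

Local branch fails [OR]: Upper position sensor stuck=not, Right brake lost=occurs → at least one input occurs → occurs.
Backup hoist unavailable [OR]: Forward gearbox is out=not, South power feeder is inoperative=not → no input occurs → does not occur.
Power feed inoperative [AND]: Upper wire rope offline=not, Limit switch offline=occurs → not all inputs occur → does not occur.
Hoist path down [AND]: Aft hoist motor faulted=occurs, Secondary position sensor 2 fails=not → not all inputs occur → does not occur.
Remote branch inoperative [AND]: Power feed inoperative=not, #1 manual crank trips=not, Inboard local panel faulted=not, Hoist path down=not → not all inputs occur → does not occur.
Control chain fails [AND]: Remote branch inoperative=not, C brake 2 failed=occurs, South remote link 2 failed=not → not all inputs occur → does not occur.
Local branch 2 unavailable [OR]: Control chain fails=not, #2 gearbox 2 is out=not, Forward power feeder 2 degraded=not → no input occurs → does not occur.
Backup hoist 2 down [OR]: Left remote link fails=not, Backup hoist unavailable=not, Local branch 2 unavailable=not → no input occurs → does not occur.
Dam spillway gate fails to open [AND]: Local branch fails=occurs, Backup hoist 2 down=not, B wire rope 2 lost=occurs → not all inputs occur → does not occur.

No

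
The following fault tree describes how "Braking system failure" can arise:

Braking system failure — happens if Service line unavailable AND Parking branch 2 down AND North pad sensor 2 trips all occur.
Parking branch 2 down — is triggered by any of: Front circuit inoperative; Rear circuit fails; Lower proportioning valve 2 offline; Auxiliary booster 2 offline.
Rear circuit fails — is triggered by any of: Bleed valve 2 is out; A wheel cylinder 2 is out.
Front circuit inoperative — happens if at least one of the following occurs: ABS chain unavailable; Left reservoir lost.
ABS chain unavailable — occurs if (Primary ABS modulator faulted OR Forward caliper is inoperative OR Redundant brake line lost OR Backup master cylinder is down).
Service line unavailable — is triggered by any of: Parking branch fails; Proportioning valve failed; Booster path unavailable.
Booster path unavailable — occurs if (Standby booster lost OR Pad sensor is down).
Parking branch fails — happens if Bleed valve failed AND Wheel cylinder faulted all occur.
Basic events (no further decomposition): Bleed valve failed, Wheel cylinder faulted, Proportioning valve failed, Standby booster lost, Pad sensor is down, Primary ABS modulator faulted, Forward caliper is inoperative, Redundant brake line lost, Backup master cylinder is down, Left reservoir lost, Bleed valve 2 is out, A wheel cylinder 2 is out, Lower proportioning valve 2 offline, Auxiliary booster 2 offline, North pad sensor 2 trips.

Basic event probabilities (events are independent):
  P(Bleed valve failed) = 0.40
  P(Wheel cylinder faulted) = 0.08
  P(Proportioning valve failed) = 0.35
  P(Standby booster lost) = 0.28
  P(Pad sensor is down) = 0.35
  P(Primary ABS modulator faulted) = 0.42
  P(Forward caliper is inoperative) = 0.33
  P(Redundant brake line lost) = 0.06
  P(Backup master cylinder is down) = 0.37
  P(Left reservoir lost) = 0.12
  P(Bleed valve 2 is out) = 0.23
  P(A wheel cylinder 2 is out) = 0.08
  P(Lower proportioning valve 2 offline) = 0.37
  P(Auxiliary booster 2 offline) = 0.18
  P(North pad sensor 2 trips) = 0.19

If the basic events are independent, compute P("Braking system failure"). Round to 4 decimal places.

P(Parking branch fails) [AND] = 0.40 × 0.08 = 0.032000
P(Booster path unavailable) [OR] = 1 − (1−0.28) × (1−0.35) = 0.532000
P(Service line unavailable) [OR] = 1 − (1−0.032000) × (1−0.35) × (1−0.532000) = 0.705534
P(ABS chain unavailable) [OR] = 1 − (1−0.42) × (1−0.33) × (1−0.06) × (1−0.37) = 0.769871
P(Front circuit inoperative) [OR] = 1 − (1−0.769871) × (1−0.12) = 0.797486
P(Rear circuit fails) [OR] = 1 − (1−0.23) × (1−0.08) = 0.291600
P(Parking branch 2 down) [OR] = 1 − (1−0.797486) × (1−0.291600) × (1−0.37) × (1−0.18) = 0.925888
P(Braking system failure) [AND] = 0.705534 × 0.925888 × 0.19 = 0.124117
Rounded to 4 decimal places: P(Braking system failure) ≈ 0.1241.

0.1241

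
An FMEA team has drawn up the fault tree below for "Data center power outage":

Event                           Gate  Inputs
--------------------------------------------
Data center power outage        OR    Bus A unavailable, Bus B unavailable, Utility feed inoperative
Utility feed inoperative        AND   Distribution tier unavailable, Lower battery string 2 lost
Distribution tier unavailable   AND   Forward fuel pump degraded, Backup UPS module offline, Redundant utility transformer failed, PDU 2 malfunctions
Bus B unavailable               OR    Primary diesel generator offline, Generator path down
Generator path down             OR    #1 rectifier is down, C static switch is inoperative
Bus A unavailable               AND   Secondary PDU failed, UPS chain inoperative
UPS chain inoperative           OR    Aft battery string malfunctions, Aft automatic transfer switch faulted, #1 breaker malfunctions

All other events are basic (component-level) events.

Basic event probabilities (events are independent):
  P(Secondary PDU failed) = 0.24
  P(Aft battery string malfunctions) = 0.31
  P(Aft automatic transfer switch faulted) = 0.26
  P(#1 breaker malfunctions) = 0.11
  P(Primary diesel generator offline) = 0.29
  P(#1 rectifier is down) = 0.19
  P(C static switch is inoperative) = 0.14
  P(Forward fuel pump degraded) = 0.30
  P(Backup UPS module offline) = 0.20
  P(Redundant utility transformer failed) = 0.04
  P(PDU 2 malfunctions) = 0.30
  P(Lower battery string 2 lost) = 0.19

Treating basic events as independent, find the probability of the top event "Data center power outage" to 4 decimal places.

P(UPS chain inoperative) [OR] = 1 − (1−0.31) × (1−0.26) × (1−0.11) = 0.545566
P(Bus A unavailable) [AND] = 0.24 × 0.545566 = 0.130936
P(Generator path down) [OR] = 1 − (1−0.19) × (1−0.14) = 0.303400
P(Bus B unavailable) [OR] = 1 − (1−0.29) × (1−0.303400) = 0.505414
P(Distribution tier unavailable) [AND] = 0.30 × 0.20 × 0.04 × 0.30 = 0.000720
P(Utility feed inoperative) [AND] = 0.000720 × 0.19 = 0.000137
P(Data center power outage) [OR] = 1 − (1−0.130936) × (1−0.505414) × (1−0.000137) = 0.570232
Rounded to 4 decimal places: P(Data center power outage) ≈ 0.5702.

0.5702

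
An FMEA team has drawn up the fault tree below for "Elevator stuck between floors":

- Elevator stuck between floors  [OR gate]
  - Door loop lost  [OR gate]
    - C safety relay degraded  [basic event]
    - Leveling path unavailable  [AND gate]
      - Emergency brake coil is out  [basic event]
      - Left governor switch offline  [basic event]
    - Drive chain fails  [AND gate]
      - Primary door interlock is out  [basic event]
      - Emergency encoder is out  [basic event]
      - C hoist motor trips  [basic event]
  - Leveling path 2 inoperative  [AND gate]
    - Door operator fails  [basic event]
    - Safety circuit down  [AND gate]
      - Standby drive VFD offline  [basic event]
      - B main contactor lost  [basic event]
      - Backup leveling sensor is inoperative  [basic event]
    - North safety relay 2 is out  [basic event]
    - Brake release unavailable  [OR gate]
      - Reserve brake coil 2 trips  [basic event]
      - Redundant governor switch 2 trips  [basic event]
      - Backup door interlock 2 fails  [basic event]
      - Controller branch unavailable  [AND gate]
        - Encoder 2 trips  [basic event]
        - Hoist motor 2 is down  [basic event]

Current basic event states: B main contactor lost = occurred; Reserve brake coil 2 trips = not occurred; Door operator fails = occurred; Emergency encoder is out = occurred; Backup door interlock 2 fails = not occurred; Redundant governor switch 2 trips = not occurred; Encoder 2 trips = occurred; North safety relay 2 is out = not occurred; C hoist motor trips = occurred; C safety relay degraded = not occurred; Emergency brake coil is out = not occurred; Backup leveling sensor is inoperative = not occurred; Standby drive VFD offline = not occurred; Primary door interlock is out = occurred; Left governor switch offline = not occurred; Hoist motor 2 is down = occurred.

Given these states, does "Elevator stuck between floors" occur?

Yes

Leveling path unavailable [AND]: Emergency brake coil is out=not, Left governor switch offline=not → not all inputs occur → does not occur.
Drive chain fails [AND]: Primary door interlock is out=occurs, Emergency encoder is out=occurs, C hoist motor trips=occurs → all inputs occur → occurs.
Door loop lost [OR]: C safety relay degraded=not, Leveling path unavailable=not, Drive chain fails=occurs → at least one input occurs → occurs.
Safety circuit down [AND]: Standby drive VFD offline=not, B main contactor lost=occurs, Backup leveling sensor is inoperative=not → not all inputs occur → does not occur.
Controller branch unavailable [AND]: Encoder 2 trips=occurs, Hoist motor 2 is down=occurs → all inputs occur → occurs.
Brake release unavailable [OR]: Reserve brake coil 2 trips=not, Redundant governor switch 2 trips=not, Backup door interlock 2 fails=not, Controller branch unavailable=occurs → at least one input occurs → occurs.
Leveling path 2 inoperative [AND]: Door operator fails=occurs, Safety circuit down=not, North safety relay 2 is out=not, Brake release unavailable=occurs → not all inputs occur → does not occur.
Elevator stuck between floors [OR]: Door loop lost=occurs, Leveling path 2 inoperative=not → at least one input occurs → occurs.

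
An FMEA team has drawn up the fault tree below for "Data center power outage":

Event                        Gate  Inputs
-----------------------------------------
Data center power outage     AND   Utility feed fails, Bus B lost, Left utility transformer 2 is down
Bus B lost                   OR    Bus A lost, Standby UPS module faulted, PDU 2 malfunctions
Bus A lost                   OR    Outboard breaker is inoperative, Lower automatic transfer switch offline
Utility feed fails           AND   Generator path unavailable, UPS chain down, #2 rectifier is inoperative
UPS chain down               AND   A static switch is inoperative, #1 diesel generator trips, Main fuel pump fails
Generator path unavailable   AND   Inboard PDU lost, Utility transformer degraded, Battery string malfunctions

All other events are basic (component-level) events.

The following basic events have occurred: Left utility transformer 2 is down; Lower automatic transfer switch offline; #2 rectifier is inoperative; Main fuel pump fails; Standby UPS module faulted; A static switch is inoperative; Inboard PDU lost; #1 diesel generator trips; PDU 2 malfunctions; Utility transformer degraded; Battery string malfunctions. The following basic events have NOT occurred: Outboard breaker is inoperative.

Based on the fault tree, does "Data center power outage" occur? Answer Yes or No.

Yes

Generator path unavailable [AND]: Inboard PDU lost=occurs, Utility transformer degraded=occurs, Battery string malfunctions=occurs → all inputs occur → occurs.
UPS chain down [AND]: A static switch is inoperative=occurs, #1 diesel generator trips=occurs, Main fuel pump fails=occurs → all inputs occur → occurs.
Utility feed fails [AND]: Generator path unavailable=occurs, UPS chain down=occurs, #2 rectifier is inoperative=occurs → all inputs occur → occurs.
Bus A lost [OR]: Outboard breaker is inoperative=not, Lower automatic transfer switch offline=occurs → at least one input occurs → occurs.
Bus B lost [OR]: Bus A lost=occurs, Standby UPS module faulted=occurs, PDU 2 malfunctions=occurs → at least one input occurs → occurs.
Data center power outage [AND]: Utility feed fails=occurs, Bus B lost=occurs, Left utility transformer 2 is down=occurs → all inputs occur → occurs.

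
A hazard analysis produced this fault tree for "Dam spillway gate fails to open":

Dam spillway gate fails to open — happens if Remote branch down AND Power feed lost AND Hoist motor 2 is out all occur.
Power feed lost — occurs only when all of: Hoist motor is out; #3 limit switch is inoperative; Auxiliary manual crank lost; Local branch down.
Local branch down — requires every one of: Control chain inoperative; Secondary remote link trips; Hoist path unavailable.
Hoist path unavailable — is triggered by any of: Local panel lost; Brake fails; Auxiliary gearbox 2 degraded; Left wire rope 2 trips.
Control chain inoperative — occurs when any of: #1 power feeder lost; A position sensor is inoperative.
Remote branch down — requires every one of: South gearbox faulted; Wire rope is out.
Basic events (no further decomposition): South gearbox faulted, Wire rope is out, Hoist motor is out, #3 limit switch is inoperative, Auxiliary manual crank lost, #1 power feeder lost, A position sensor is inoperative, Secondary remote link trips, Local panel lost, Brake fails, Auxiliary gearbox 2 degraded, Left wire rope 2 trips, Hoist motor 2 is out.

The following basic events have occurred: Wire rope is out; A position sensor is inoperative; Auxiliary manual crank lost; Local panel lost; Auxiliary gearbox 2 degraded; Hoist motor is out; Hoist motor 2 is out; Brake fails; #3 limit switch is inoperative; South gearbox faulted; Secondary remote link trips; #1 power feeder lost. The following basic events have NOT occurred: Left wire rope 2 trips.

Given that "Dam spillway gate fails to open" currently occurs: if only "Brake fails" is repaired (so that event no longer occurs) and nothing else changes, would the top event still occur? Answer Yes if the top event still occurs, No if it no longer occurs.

Counterfactual: set "Brake fails" to not occurred.
Remote branch down [AND]: South gearbox faulted=occurs, Wire rope is out=occurs → all inputs occur → occurs.
Control chain inoperative [OR]: #1 power feeder lost=occurs, A position sensor is inoperative=occurs → at least one input occurs → occurs.
Hoist path unavailable [OR]: Local panel lost=occurs, Brake fails=not, Auxiliary gearbox 2 degraded=occurs, Left wire rope 2 trips=not → at least one input occurs → occurs.
Local branch down [AND]: Control chain inoperative=occurs, Secondary remote link trips=occurs, Hoist path unavailable=occurs → all inputs occur → occurs.
Power feed lost [AND]: Hoist motor is out=occurs, #3 limit switch is inoperative=occurs, Auxiliary manual crank lost=occurs, Local branch down=occurs → all inputs occur → occurs.
Dam spillway gate fails to open [AND]: Remote branch down=occurs, Power feed lost=occurs, Hoist motor 2 is out=occurs → all inputs occur → occurs.

Yes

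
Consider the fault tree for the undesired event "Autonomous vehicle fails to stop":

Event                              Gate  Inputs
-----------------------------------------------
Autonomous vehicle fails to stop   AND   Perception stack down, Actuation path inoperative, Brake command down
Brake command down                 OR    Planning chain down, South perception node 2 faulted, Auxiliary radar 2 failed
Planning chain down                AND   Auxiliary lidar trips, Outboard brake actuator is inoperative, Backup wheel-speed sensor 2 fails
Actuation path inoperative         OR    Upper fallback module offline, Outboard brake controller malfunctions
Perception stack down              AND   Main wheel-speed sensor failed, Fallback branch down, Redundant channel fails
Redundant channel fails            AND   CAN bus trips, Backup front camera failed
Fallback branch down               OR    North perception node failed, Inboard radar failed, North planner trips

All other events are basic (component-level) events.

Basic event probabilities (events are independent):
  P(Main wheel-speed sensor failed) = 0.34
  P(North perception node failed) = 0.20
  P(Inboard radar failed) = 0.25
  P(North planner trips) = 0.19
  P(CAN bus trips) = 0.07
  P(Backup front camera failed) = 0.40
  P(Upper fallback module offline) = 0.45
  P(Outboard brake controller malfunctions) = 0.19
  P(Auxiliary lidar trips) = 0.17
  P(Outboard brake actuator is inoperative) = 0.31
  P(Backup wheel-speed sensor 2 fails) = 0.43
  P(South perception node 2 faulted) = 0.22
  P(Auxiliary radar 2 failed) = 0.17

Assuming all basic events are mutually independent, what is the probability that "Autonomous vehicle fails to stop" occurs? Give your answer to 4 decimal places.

0.0010

P(Fallback branch down) [OR] = 1 − (1−0.20) × (1−0.25) × (1−0.19) = 0.514000
P(Redundant channel fails) [AND] = 0.07 × 0.40 = 0.028000
P(Perception stack down) [AND] = 0.34 × 0.514000 × 0.028000 = 0.004893
P(Actuation path inoperative) [OR] = 1 − (1−0.45) × (1−0.19) = 0.554500
P(Planning chain down) [AND] = 0.17 × 0.31 × 0.43 = 0.022661
P(Brake command down) [OR] = 1 − (1−0.022661) × (1−0.22) × (1−0.17) = 0.367271
P(Autonomous vehicle fails to stop) [AND] = 0.004893 × 0.554500 × 0.367271 = 0.000996
Rounded to 4 decimal places: P(Autonomous vehicle fails to stop) ≈ 0.0010.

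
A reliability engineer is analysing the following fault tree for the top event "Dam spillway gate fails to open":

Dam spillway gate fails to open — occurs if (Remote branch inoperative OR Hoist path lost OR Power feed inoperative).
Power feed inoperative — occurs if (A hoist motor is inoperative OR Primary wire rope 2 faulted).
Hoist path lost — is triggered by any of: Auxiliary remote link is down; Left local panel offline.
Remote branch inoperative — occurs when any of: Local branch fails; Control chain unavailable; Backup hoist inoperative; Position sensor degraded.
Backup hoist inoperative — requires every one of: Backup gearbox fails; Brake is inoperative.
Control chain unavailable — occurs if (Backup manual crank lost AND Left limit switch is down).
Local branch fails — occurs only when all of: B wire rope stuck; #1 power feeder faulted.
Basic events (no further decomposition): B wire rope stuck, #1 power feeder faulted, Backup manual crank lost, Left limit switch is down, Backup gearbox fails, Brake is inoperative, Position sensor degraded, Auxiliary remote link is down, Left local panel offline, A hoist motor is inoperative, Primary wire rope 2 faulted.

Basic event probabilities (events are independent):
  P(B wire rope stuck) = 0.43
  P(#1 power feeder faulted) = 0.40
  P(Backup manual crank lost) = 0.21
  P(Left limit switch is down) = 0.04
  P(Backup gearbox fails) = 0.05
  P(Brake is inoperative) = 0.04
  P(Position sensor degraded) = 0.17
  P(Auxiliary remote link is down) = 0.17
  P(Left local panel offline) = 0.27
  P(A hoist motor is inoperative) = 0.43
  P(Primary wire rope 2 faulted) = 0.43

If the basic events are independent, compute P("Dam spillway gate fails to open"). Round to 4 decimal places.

0.8661

P(Local branch fails) [AND] = 0.43 × 0.40 = 0.172000
P(Control chain unavailable) [AND] = 0.21 × 0.04 = 0.008400
P(Backup hoist inoperative) [AND] = 0.05 × 0.04 = 0.002000
P(Remote branch inoperative) [OR] = 1 − (1−0.172000) × (1−0.008400) × (1−0.002000) × (1−0.17) = 0.319896
P(Hoist path lost) [OR] = 1 − (1−0.17) × (1−0.27) = 0.394100
P(Power feed inoperative) [OR] = 1 − (1−0.43) × (1−0.43) = 0.675100
P(Dam spillway gate fails to open) [OR] = 1 − (1−0.319896) × (1−0.394100) × (1−0.675100) = 0.866117
Rounded to 4 decimal places: P(Dam spillway gate fails to open) ≈ 0.8661.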